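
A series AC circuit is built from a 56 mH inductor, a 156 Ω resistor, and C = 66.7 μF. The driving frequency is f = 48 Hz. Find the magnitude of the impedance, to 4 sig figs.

159.4 Ω

ω = 2πf = 301.6 rad/s
X_L = ωL = 16.89 Ω
X_C = 1/(ωC) = 49.71 Ω
Net reactance X = X_L − X_C = -32.82 Ω
Z = 156.0 − j32.82 Ω
|Z| = √(156.0² + 32.82²) = 159.4 Ω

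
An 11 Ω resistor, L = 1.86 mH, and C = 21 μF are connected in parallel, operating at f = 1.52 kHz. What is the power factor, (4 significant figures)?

ω = 2πf = 9550 rad/s
X_L = ωL = 17.76 Ω
X_C = 1/(ωC) = 4.986 Ω
Parallel: admittances add. Y = 1/R + 1/(jωL) + jωC
Y = (0.09091 + j0.1443) S
|Y| = 0.1705 S → |Z| = 1/|Y| = 5.864 Ω, ∠Z = −∠Y = -57.78°
cos φ = cos(-57.78°) = 0.5331

0.5331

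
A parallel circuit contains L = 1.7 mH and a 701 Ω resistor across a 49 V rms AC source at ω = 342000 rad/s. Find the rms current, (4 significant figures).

X_L = ωL = 581.4 Ω
Parallel: admittances add. Y = 1/R + 1/(jωL)
Y = (0.001427 − j0.001720) S
|Y| = 0.002235 S → |Z| = 1/|Y| = 447.5 Ω, ∠Z = −∠Y = 50.33°
I = V/|Z| = 49/447.5 = 109.5 mA

109.5 mA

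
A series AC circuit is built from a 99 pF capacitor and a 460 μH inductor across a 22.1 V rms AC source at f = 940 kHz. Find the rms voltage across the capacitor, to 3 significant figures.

37.5 V

ω = 2πf = 5.906e+06 rad/s
X_L = ωL = 2720 Ω
X_C = 1/(ωC) = 1710 Ω
Net reactance X = X_L − X_C = 1010 Ω
Z = j1010 Ω
|Z| = √(0² + 1010²) = 1010 Ω
I = V/|Z| = 22.0 mA
V_C = I·|Z_C| = 0.0220 × 1710 = 37.5 V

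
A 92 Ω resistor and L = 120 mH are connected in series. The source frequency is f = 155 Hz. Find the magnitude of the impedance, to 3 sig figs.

149 Ω

ω = 2πf = 973.9 rad/s
X_L = ωL = 117 Ω
Z = 92.0 + j117 Ω
|Z| = √(92.0² + 117²) = 149 Ω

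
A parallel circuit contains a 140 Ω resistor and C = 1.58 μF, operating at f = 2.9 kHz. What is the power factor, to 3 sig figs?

0.241

ω = 2πf = 18220 rad/s
X_C = 1/(ωC) = 34.7 Ω
Parallel: admittances add. Y = 1/R + jωC
Y = (0.00714 + j0.0288) S
|Y| = 0.0297 S → |Z| = 1/|Y| = 33.7 Ω, ∠Z = −∠Y = -76.1°
cos φ = cos(-76.1°) = 0.241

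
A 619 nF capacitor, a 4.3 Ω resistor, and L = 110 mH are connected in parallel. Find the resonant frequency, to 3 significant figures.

ω₀ = 1/√(LC) = 1/√(0.11 × 6.19e-07) = 3832 rad/s
f₀ = ω₀/(2π) = 610 Hz

610 Hz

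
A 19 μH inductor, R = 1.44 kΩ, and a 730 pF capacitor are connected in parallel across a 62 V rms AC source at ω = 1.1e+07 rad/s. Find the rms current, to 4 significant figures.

205.8 mA

X_L = ωL = 209.0 Ω
X_C = 1/(ωC) = 124.5 Ω
Parallel: admittances add. Y = 1/R + 1/(jωL) + jωC
Y = (0.0006944 + j0.003245) S
|Y| = 0.003319 S → |Z| = 1/|Y| = 301.3 Ω, ∠Z = −∠Y = -77.92°
I = V/|Z| = 62/301.3 = 205.8 mA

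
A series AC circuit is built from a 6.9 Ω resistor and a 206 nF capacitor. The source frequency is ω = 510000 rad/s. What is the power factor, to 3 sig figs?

X_C = 1/(ωC) = 9.52 Ω
Z = 6.90 − j9.52 Ω
|Z| = √(6.90² + 9.52²) = 11.8 Ω
∠Z = arctan(-9.52/6.90) = -54.1°
cos φ = cos(-54.1°) = 0.587

0.587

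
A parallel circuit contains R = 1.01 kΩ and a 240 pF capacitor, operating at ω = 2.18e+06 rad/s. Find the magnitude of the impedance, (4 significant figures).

X_C = 1/(ωC) = 1911 Ω
Parallel: admittances add. Y = 1/R + jωC
Y = (0.0009901 + j0.0005232) S
|Y| = 0.001120 S → |Z| = 1/|Y| = 893.0 Ω, ∠Z = −∠Y = -27.85°

893.0 Ω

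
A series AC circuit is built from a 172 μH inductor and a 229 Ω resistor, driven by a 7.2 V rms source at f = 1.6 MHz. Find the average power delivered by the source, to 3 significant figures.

ω = 2πf = 1.005e+07 rad/s
X_L = ωL = 1730 Ω
Z = 229 + j1730 Ω
|Z| = √(229² + 1730²) = 1740 Ω
∠Z = arctan(1730/229) = 82.5°
I = V/|Z| = 4.13 mA
P = VI cos φ = 7.2 × 0.00413 × cos(82.5°) = 3.90 mW

3.90 mW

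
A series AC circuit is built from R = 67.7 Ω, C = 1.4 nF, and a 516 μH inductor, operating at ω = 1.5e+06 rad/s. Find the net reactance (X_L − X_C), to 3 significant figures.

X_L = ωL = 774 Ω
X_C = 1/(ωC) = 476 Ω
X = 774 − 476 = 298 Ω

298 Ω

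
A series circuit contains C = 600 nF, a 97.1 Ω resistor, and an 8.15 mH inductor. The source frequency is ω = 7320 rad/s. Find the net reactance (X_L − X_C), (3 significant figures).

X_L = ωL = 59.7 Ω
X_C = 1/(ωC) = 228 Ω
X = 59.7 − 228 = -168 Ω

-168 Ω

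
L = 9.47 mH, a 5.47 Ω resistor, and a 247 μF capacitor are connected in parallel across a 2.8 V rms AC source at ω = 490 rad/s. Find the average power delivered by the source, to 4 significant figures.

1.433 W

X_L = ωL = 4.640 Ω
X_C = 1/(ωC) = 8.262 Ω
Parallel: admittances add. Y = 1/R + 1/(jωL) + jωC
Y = (0.1828 − j0.09447) S
|Y| = 0.2058 S → |Z| = 1/|Y| = 4.859 Ω, ∠Z = −∠Y = 27.33°
I = V/|Z| = 576.2 mA
P = VI cos φ = 2.8 × 0.5762 × cos(27.33°) = 1.433 W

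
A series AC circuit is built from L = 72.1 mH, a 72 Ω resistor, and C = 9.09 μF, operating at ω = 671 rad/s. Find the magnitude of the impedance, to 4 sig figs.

X_L = ωL = 48.38 Ω
X_C = 1/(ωC) = 164.0 Ω
Net reactance X = X_L − X_C = -115.6 Ω
Z = 72.00 − j115.6 Ω
|Z| = √(72.00² + 115.6²) = 136.2 Ω

136.2 Ω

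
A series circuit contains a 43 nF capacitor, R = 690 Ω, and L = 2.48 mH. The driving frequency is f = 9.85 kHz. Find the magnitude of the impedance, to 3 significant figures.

725 Ω

ω = 2πf = 61890 rad/s
X_L = ωL = 153 Ω
X_C = 1/(ωC) = 376 Ω
Net reactance X = X_L − X_C = -222 Ω
Z = 690 − j222 Ω
|Z| = √(690² + 222²) = 725 Ω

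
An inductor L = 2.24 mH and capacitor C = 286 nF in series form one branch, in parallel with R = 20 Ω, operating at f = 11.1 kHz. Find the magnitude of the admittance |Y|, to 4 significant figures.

ω = 2πf = 69740 rad/s
X_L = ωL = 156.2 Ω
X_C = 1/(ωC) = 50.13 Ω
Branch 1: Z₁ = R = 20.00 Ω
Branch 2 (series LC): Z₂ = j(X_L − X_C) = j106.1 Ω
Parallel: Z = Z₁Z₂/(Z₁+Z₂), |Z| = 19.65 Ω, ∠Z = 10.68°
|Y| = 1/|Z| = 50.88 mS

50.88 mS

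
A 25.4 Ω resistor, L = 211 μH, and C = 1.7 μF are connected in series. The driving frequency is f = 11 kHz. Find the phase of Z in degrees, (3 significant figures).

ω = 2πf = 69120 rad/s
X_L = ωL = 14.6 Ω
X_C = 1/(ωC) = 8.51 Ω
Net reactance X = X_L − X_C = 6.07 Ω
Z = 25.4 + j6.07 Ω
|Z| = √(25.4² + 6.07²) = 26.1 Ω
∠Z = arctan(6.07/25.4) = 13.4°

13.4°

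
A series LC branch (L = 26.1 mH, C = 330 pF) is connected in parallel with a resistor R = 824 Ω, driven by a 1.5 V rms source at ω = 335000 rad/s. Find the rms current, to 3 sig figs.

5.29 mA

X_L = ωL = 8740 Ω
X_C = 1/(ωC) = 9050 Ω
Branch 1: Z₁ = R = 824 Ω
Branch 2 (series LC): Z₂ = j(X_L − X_C) = −j302 Ω
Parallel: Z = Z₁Z₂/(Z₁+Z₂), |Z| = 284 Ω, ∠Z = -69.9°
I = V/|Z| = 1.5/284 = 5.29 mA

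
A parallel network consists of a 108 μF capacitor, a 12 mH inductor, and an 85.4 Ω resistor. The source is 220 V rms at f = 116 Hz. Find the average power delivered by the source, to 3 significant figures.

567 W

ω = 2πf = 728.8 rad/s
X_L = ωL = 8.75 Ω
X_C = 1/(ωC) = 12.7 Ω
Parallel: admittances add. Y = 1/R + 1/(jωL) + jωC
Y = (0.0117 − j0.0356) S
|Y| = 0.0375 S → |Z| = 1/|Y| = 26.7 Ω, ∠Z = −∠Y = 71.8°
I = V/|Z| = 8.25 A
P = VI cos φ = 220 × 8.25 × cos(71.8°) = 567 W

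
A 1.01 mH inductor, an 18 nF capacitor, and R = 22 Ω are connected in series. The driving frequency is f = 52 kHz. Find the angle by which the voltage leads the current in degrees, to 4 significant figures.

82.17°

ω = 2πf = 326700 rad/s
X_L = ωL = 330.0 Ω
X_C = 1/(ωC) = 170.0 Ω
Net reactance X = X_L − X_C = 160.0 Ω
Z = 22.00 + j160.0 Ω
|Z| = √(22.00² + 160.0²) = 161.5 Ω
∠Z = arctan(160.0/22.00) = 82.17°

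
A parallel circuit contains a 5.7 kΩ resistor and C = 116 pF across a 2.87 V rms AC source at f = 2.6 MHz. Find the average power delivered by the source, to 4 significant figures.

ω = 2πf = 1.634e+07 rad/s
X_C = 1/(ωC) = 527.7 Ω
Parallel: admittances add. Y = 1/R + jωC
Y = (0.0001754 + j0.001895) S
|Y| = 0.001903 S → |Z| = 1/|Y| = 525.5 Ω, ∠Z = −∠Y = -84.71°
I = V/|Z| = 5.462 mA
P = VI cos φ = 2.87 × 0.005462 × cos(-84.71°) = 1.445 mW

1.445 mW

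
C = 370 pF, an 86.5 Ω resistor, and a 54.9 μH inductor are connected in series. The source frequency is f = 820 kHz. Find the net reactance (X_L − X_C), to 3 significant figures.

-242 Ω

ω = 2πf = 5.152e+06 rad/s
X_L = ωL = 283 Ω
X_C = 1/(ωC) = 525 Ω
X = 283 − 525 = -242 Ω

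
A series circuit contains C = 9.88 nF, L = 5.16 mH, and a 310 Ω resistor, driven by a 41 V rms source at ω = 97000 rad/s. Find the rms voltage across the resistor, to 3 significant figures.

20.3 V

X_L = ωL = 501 Ω
X_C = 1/(ωC) = 1040 Ω
Net reactance X = X_L − X_C = -543 Ω
Z = 310 − j543 Ω
|Z| = √(310² + 543²) = 625 Ω
I = V/|Z| = 65.6 mA
V_R = I·|Z_R| = 0.0656 × 310 = 20.3 V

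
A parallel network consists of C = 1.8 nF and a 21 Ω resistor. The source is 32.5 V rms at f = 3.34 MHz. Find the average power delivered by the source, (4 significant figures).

ω = 2πf = 2.099e+07 rad/s
X_C = 1/(ωC) = 26.47 Ω
Parallel: admittances add. Y = 1/R + jωC
Y = (0.04762 + j0.03777) S
|Y| = 0.06078 S → |Z| = 1/|Y| = 16.45 Ω, ∠Z = −∠Y = -38.42°
I = V/|Z| = 1.975 A
P = VI cos φ = 32.5 × 1.975 × cos(-38.42°) = 50.30 W

50.30 W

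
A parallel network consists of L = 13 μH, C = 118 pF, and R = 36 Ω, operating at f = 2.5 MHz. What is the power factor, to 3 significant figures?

0.994

ω = 2πf = 1.571e+07 rad/s
X_L = ωL = 204 Ω
X_C = 1/(ωC) = 540 Ω
Parallel: admittances add. Y = 1/R + 1/(jωL) + jωC
Y = (0.0278 − j0.00304) S
|Y| = 0.0279 S → |Z| = 1/|Y| = 35.8 Ω, ∠Z = −∠Y = 6.25°
cos φ = cos(6.25°) = 0.994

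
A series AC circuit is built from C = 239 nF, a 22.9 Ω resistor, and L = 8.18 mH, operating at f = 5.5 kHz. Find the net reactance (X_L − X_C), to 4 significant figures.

161.6 Ω

ω = 2πf = 34560 rad/s
X_L = ωL = 282.7 Ω
X_C = 1/(ωC) = 121.1 Ω
X = 282.7 − 121.1 = 161.6 Ω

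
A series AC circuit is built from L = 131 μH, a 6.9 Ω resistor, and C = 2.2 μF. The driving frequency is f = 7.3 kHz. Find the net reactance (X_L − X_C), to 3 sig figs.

ω = 2πf = 45870 rad/s
X_L = ωL = 6.01 Ω
X_C = 1/(ωC) = 9.91 Ω
X = 6.01 − 9.91 = -3.90 Ω

-3.90 Ω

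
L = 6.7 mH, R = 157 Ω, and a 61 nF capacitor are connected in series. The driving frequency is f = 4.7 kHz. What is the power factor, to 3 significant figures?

0.402

ω = 2πf = 29530 rad/s
X_L = ωL = 198 Ω
X_C = 1/(ωC) = 555 Ω
Net reactance X = X_L − X_C = -357 Ω
Z = 157 − j357 Ω
|Z| = √(157² + 357²) = 390 Ω
∠Z = arctan(-357/157) = -66.3°
cos φ = cos(-66.3°) = 0.402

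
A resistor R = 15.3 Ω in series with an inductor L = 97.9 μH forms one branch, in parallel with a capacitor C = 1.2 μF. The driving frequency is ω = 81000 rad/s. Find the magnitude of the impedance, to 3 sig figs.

11.5 Ω

X_L = ωL = 7.93 Ω
X_C = 1/(ωC) = 10.3 Ω
Branch 1 (R+jX_L): Z₁ = 15.3 + j7.93 Ω, |Z₁| = 17.2 Ω
Branch 2 (−jX_C): Z₂ = −j10.3 Ω
Parallel: Z = Z₁Z₂/(Z₁+Z₂), |Z| = 11.5 Ω, ∠Z = -53.8°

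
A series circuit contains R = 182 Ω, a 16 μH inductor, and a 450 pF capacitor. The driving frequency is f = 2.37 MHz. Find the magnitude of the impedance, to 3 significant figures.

203 Ω

ω = 2πf = 1.489e+07 rad/s
X_L = ωL = 238 Ω
X_C = 1/(ωC) = 149 Ω
Net reactance X = X_L − X_C = 89.0 Ω
Z = 182 + j89.0 Ω
|Z| = √(182² + 89.0²) = 203 Ω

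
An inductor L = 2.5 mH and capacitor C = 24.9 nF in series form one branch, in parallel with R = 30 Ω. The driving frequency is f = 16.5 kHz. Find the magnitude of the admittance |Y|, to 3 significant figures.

34.2 mS

ω = 2πf = 103700 rad/s
X_L = ωL = 259 Ω
X_C = 1/(ωC) = 387 Ω
Branch 1: Z₁ = R = 30.0 Ω
Branch 2 (series LC): Z₂ = j(X_L − X_C) = −j128 Ω
Parallel: Z = Z₁Z₂/(Z₁+Z₂), |Z| = 29.2 Ω, ∠Z = -13.2°
|Y| = 1/|Z| = 34.2 mS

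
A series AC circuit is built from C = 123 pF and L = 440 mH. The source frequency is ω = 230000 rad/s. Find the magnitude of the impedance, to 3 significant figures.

65900 Ω

X_L = ωL = 101000 Ω
X_C = 1/(ωC) = 35300 Ω
Net reactance X = X_L − X_C = 65900 Ω
Z = j65900 Ω
|Z| = √(0² + 65900²) = 65900 Ω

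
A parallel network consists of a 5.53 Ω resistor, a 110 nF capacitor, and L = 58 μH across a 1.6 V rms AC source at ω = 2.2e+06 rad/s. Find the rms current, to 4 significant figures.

473.4 mA

X_L = ωL = 127.6 Ω
X_C = 1/(ωC) = 4.132 Ω
Parallel: admittances add. Y = 1/R + 1/(jωL) + jωC
Y = (0.1808 + j0.2342) S
|Y| = 0.2959 S → |Z| = 1/|Y| = 3.380 Ω, ∠Z = −∠Y = -52.32°
I = V/|Z| = 1.6/3.380 = 473.4 mA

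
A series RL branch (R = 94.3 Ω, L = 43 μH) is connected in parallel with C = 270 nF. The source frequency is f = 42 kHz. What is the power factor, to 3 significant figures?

ω = 2πf = 263900 rad/s
X_L = ωL = 11.3 Ω
X_C = 1/(ωC) = 14.0 Ω
Branch 1 (R+jX_L): Z₁ = 94.3 + j11.3 Ω, |Z₁| = 95.0 Ω
Branch 2 (−jX_C): Z₂ = −j14.0 Ω
Parallel: Z = Z₁Z₂/(Z₁+Z₂), |Z| = 14.1 Ω, ∠Z = -81.5°
cos φ = cos(-81.5°) = 0.148

0.148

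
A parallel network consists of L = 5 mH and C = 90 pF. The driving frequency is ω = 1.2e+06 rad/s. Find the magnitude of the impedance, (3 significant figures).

17000 Ω

X_L = ωL = 6000 Ω
X_C = 1/(ωC) = 9260 Ω
Parallel: admittances add. Y = 1/(jωL) + jωC
Y = (0 − j5.87e-05) S
|Y| = 5.87e-05 S → |Z| = 1/|Y| = 17000 Ω, ∠Z = −∠Y = 90.0°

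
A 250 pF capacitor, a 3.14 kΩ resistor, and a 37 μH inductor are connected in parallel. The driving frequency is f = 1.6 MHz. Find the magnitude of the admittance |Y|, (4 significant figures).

363.5 μS

ω = 2πf = 1.005e+07 rad/s
X_L = ωL = 372.0 Ω
X_C = 1/(ωC) = 397.9 Ω
Parallel: admittances add. Y = 1/R + 1/(jωL) + jωC
Y = (0.0003185 − j0.0001752) S
|Y| = 0.0003635 S → |Z| = 1/|Y| = 2751 Ω, ∠Z = −∠Y = 28.81°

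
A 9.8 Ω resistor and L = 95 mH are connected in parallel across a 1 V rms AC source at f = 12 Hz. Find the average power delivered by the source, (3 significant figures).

102 mW

ω = 2πf = 75.40 rad/s
X_L = ωL = 7.16 Ω
Parallel: admittances add. Y = 1/R + 1/(jωL)
Y = (0.102 − j0.140) S
|Y| = 0.173 S → |Z| = 1/|Y| = 5.78 Ω, ∠Z = −∠Y = 53.8°
I = V/|Z| = 173 mA
P = VI cos φ = 1 × 0.173 × cos(53.8°) = 102 mW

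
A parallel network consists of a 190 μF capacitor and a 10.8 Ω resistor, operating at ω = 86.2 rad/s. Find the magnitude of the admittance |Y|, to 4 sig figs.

94.03 mS

X_C = 1/(ωC) = 61.06 Ω
Parallel: admittances add. Y = 1/R + jωC
Y = (0.09259 + j0.01638) S
|Y| = 0.09403 S → |Z| = 1/|Y| = 10.63 Ω, ∠Z = −∠Y = -10.03°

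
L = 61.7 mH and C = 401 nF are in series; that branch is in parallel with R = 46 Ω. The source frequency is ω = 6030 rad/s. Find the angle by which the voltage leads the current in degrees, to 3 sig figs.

-47.9°

X_L = ωL = 372 Ω
X_C = 1/(ωC) = 414 Ω
Branch 1: Z₁ = R = 46.0 Ω
Branch 2 (series LC): Z₂ = j(X_L − X_C) = −j41.5 Ω
Parallel: Z = Z₁Z₂/(Z₁+Z₂), |Z| = 30.8 Ω, ∠Z = -47.9°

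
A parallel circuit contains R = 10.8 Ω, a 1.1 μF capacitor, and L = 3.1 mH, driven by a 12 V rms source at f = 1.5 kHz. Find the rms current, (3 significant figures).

1.15 A

ω = 2πf = 9425 rad/s
X_L = ωL = 29.2 Ω
X_C = 1/(ωC) = 96.5 Ω
Parallel: admittances add. Y = 1/R + 1/(jωL) + jωC
Y = (0.0926 − j0.0239) S
|Y| = 0.0956 S → |Z| = 1/|Y| = 10.5 Ω, ∠Z = −∠Y = 14.4°
I = V/|Z| = 12/10.5 = 1.15 A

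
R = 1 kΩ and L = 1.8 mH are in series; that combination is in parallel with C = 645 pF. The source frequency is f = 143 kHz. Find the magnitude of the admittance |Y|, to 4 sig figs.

306.6 μS

ω = 2πf = 898500 rad/s
X_L = ωL = 1617 Ω
X_C = 1/(ωC) = 1726 Ω
Branch 1 (R+jX_L): Z₁ = 1000 + j1617 Ω, |Z₁| = 1901 Ω
Branch 2 (−jX_C): Z₂ = −j1726 Ω
Parallel: Z = Z₁Z₂/(Z₁+Z₂), |Z| = 3262 Ω, ∠Z = -25.55°
|Y| = 1/|Z| = 306.6 μS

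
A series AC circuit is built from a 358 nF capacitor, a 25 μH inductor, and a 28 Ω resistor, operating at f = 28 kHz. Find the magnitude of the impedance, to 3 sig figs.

30.3 Ω

ω = 2πf = 175900 rad/s
X_L = ωL = 4.40 Ω
X_C = 1/(ωC) = 15.9 Ω
Net reactance X = X_L − X_C = -11.5 Ω
Z = 28.0 − j11.5 Ω
|Z| = √(28.0² + 11.5²) = 30.3 Ω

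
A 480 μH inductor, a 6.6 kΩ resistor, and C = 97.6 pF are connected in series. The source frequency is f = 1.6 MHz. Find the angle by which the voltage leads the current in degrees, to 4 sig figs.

ω = 2πf = 1.005e+07 rad/s
X_L = ωL = 4825 Ω
X_C = 1/(ωC) = 1019 Ω
Net reactance X = X_L − X_C = 3806 Ω
Z = 6600 + j3806 Ω
|Z| = √(6600² + 3806²) = 7619 Ω
∠Z = arctan(3806/6600) = 29.97°

29.97°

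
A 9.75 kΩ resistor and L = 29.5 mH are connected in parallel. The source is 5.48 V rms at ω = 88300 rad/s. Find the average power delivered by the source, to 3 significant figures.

3.08 mW

X_L = ωL = 2600 Ω
Parallel: admittances add. Y = 1/R + 1/(jωL)
Y = (0.000103 − j0.000384) S
|Y| = 0.000397 S → |Z| = 1/|Y| = 2520 Ω, ∠Z = −∠Y = 75.0°
I = V/|Z| = 2.18 mA
P = VI cos φ = 5.48 × 0.00218 × cos(75.0°) = 3.08 mW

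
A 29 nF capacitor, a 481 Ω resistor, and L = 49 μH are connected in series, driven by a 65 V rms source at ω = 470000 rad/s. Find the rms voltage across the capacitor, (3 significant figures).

9.86 V

X_L = ωL = 23.0 Ω
X_C = 1/(ωC) = 73.4 Ω
Net reactance X = X_L − X_C = -50.3 Ω
Z = 481 − j50.3 Ω
|Z| = √(481² + 50.3²) = 484 Ω
I = V/|Z| = 134 mA
V_C = I·|Z_C| = 0.134 × 73.4 = 9.86 V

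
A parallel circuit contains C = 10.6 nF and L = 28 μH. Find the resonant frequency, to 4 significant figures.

292.1 kHz

ω₀ = 1/√(LC) = 1/√(2.8e-05 × 1.06e-08) = 1.836e+06 rad/s
f₀ = ω₀/(2π) = 292.1 kHz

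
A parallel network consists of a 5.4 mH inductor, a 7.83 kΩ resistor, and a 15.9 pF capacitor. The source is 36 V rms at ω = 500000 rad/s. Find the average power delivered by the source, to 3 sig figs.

166 mW

X_L = ωL = 2700 Ω
X_C = 1/(ωC) = 126000 Ω
Parallel: admittances add. Y = 1/R + 1/(jωL) + jωC
Y = (0.000128 − j0.000362) S
|Y| = 0.000384 S → |Z| = 1/|Y| = 2600 Ω, ∠Z = −∠Y = 70.6°
I = V/|Z| = 13.8 mA
P = VI cos φ = 36 × 0.0138 × cos(70.6°) = 166 mW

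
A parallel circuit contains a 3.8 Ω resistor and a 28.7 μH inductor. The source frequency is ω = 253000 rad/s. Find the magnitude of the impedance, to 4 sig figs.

X_L = ωL = 7.261 Ω
Parallel: admittances add. Y = 1/R + 1/(jωL)
Y = (0.2632 − j0.1377) S
|Y| = 0.2970 S → |Z| = 1/|Y| = 3.367 Ω, ∠Z = −∠Y = 27.62°

3.367 Ω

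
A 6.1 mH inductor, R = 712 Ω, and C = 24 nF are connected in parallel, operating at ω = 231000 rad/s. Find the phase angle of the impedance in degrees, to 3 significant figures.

X_L = ωL = 1410 Ω
X_C = 1/(ωC) = 180 Ω
Parallel: admittances add. Y = 1/R + 1/(jωL) + jωC
Y = (0.00140 + j0.00483) S
|Y| = 0.00503 S → |Z| = 1/|Y| = 199 Ω, ∠Z = −∠Y = -73.8°

-73.8°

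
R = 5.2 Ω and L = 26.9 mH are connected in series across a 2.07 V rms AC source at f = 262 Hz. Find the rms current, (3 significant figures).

46.4 mA

ω = 2πf = 1646 rad/s
X_L = ωL = 44.3 Ω
Z = 5.20 + j44.3 Ω
|Z| = √(5.20² + 44.3²) = 44.6 Ω
I = V/|Z| = 2.07/44.6 = 46.4 mA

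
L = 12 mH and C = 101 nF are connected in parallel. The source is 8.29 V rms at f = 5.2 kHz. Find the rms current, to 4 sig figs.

ω = 2πf = 32670 rad/s
X_L = ωL = 392.1 Ω
X_C = 1/(ωC) = 303.0 Ω
Parallel: admittances add. Y = 1/(jωL) + jωC
Y = (0 + j0.0007494) S
|Y| = 0.0007494 S → |Z| = 1/|Y| = 1334 Ω, ∠Z = −∠Y = -90.00°
I = V/|Z| = 8.29/1334 = 6.212 mA

6.212 mA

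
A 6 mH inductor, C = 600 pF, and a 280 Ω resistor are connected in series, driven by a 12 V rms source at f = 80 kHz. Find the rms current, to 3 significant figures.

29.3 mA

ω = 2πf = 502700 rad/s
X_L = ωL = 3020 Ω
X_C = 1/(ωC) = 3320 Ω
Net reactance X = X_L − X_C = -300 Ω
Z = 280 − j300 Ω
|Z| = √(280² + 300²) = 410 Ω
I = V/|Z| = 12/410 = 29.3 mA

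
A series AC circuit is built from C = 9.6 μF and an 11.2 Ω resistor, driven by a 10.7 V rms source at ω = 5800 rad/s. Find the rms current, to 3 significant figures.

506 mA

X_C = 1/(ωC) = 18.0 Ω
Z = 11.2 − j18.0 Ω
|Z| = √(11.2² + 18.0²) = 21.2 Ω
I = V/|Z| = 10.7/21.2 = 506 mA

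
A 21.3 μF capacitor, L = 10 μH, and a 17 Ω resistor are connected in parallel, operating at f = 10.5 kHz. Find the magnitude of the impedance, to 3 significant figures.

ω = 2πf = 65970 rad/s
X_L = ωL = 0.660 Ω
X_C = 1/(ωC) = 0.712 Ω
Parallel: admittances add. Y = 1/R + 1/(jωL) + jωC
Y = (0.0588 − j0.111) S
|Y| = 0.125 S → |Z| = 1/|Y| = 7.99 Ω, ∠Z = −∠Y = 62.0°

7.99 Ω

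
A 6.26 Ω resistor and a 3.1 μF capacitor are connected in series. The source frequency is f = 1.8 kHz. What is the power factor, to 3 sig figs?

ω = 2πf = 11310 rad/s
X_C = 1/(ωC) = 28.5 Ω
Z = 6.26 − j28.5 Ω
|Z| = √(6.26² + 28.5²) = 29.2 Ω
∠Z = arctan(-28.5/6.26) = -77.6°
cos φ = cos(-77.6°) = 0.214

0.214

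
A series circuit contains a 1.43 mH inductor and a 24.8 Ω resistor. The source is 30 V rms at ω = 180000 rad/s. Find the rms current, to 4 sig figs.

X_L = ωL = 257.4 Ω
Z = 24.80 + j257.4 Ω
|Z| = √(24.80² + 257.4²) = 258.6 Ω
I = V/|Z| = 30/258.6 = 116.0 mA

116.0 mA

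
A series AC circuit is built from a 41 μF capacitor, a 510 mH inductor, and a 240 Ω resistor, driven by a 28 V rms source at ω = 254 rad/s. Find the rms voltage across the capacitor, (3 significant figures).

X_L = ωL = 130 Ω
X_C = 1/(ωC) = 96.0 Ω
Net reactance X = X_L − X_C = 33.5 Ω
Z = 240 + j33.5 Ω
|Z| = √(240² + 33.5²) = 242 Ω
I = V/|Z| = 116 mA
V_C = I·|Z_C| = 0.116 × 96.0 = 11.1 V

11.1 V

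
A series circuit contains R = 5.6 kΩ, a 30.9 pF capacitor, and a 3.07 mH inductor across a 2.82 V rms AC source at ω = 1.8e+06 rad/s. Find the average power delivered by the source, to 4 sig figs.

238.9 μW

X_L = ωL = 5526 Ω
X_C = 1/(ωC) = 17980 Ω
Net reactance X = X_L − X_C = -12450 Ω
Z = 5600 − j12450 Ω
|Z| = √(5600² + 12450²) = 13650 Ω
∠Z = arctan(-12450/5600) = -65.79°
I = V/|Z| = 206.5 μA
P = VI cos φ = 2.82 × 0.0002065 × cos(-65.79°) = 238.9 μW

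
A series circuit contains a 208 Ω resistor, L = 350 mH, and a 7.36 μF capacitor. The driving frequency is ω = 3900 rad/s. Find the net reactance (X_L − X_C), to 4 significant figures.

1330 Ω

X_L = ωL = 1365 Ω
X_C = 1/(ωC) = 34.84 Ω
X = 1365 − 34.84 = 1330 Ω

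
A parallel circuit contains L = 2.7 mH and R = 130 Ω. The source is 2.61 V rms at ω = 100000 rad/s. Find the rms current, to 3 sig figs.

22.3 mA

X_L = ωL = 270 Ω
Parallel: admittances add. Y = 1/R + 1/(jωL)
Y = (0.00769 − j0.00370) S
|Y| = 0.00854 S → |Z| = 1/|Y| = 117 Ω, ∠Z = −∠Y = 25.7°
I = V/|Z| = 2.61/117 = 22.3 mA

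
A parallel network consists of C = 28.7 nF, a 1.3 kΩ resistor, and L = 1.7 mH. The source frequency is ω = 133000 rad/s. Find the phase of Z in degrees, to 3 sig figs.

38.2°

X_L = ωL = 226 Ω
X_C = 1/(ωC) = 262 Ω
Parallel: admittances add. Y = 1/R + 1/(jωL) + jωC
Y = (0.000769 − j0.000606) S
|Y| = 0.000979 S → |Z| = 1/|Y| = 1020 Ω, ∠Z = −∠Y = 38.2°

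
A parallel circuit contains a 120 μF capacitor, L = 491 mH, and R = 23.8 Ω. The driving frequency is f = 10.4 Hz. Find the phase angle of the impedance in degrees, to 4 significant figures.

29.04°

ω = 2πf = 65.35 rad/s
X_L = ωL = 32.08 Ω
X_C = 1/(ωC) = 127.5 Ω
Parallel: admittances add. Y = 1/R + 1/(jωL) + jωC
Y = (0.04202 − j0.02333) S
|Y| = 0.04806 S → |Z| = 1/|Y| = 20.81 Ω, ∠Z = −∠Y = 29.04°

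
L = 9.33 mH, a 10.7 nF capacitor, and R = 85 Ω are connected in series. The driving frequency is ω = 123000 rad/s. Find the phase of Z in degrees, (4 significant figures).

77.64°

X_L = ωL = 1148 Ω
X_C = 1/(ωC) = 759.8 Ω
Net reactance X = X_L − X_C = 387.8 Ω
Z = 85.00 + j387.8 Ω
|Z| = √(85.00² + 387.8²) = 397.0 Ω
∠Z = arctan(387.8/85.00) = 77.64°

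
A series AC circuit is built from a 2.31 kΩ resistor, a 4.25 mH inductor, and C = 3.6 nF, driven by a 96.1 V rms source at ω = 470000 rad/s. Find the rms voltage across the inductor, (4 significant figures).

X_L = ωL = 1998 Ω
X_C = 1/(ωC) = 591.0 Ω
Net reactance X = X_L − X_C = 1406 Ω
Z = 2310 + j1406 Ω
|Z| = √(2310² + 1406²) = 2704 Ω
I = V/|Z| = 35.53 mA
V_L = I·|Z_L| = 0.03553 × 1998 = 70.98 V

70.98 V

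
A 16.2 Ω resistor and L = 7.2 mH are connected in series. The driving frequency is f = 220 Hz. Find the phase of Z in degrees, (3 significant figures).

ω = 2πf = 1382 rad/s
X_L = ωL = 9.95 Ω
Z = 16.2 + j9.95 Ω
|Z| = √(16.2² + 9.95²) = 19.0 Ω
∠Z = arctan(9.95/16.2) = 31.6°

31.6°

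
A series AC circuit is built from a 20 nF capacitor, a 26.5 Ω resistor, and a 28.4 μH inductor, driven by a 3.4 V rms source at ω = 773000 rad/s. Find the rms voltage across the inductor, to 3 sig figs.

X_L = ωL = 22.0 Ω
X_C = 1/(ωC) = 64.7 Ω
Net reactance X = X_L − X_C = -42.7 Ω
Z = 26.5 − j42.7 Ω
|Z| = √(26.5² + 42.7²) = 50.3 Ω
I = V/|Z| = 67.6 mA
V_L = I·|Z_L| = 0.0676 × 22.0 = 1.48 V

1.48 V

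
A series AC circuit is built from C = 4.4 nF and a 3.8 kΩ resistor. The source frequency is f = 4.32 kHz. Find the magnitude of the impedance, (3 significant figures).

ω = 2πf = 27140 rad/s
X_C = 1/(ωC) = 8370 Ω
Z = 3800 − j8370 Ω
|Z| = √(3800² + 8370²) = 9190 Ω

9190 Ω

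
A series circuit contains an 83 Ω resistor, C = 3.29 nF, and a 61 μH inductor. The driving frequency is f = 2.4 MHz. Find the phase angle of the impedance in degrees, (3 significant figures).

ω = 2πf = 1.508e+07 rad/s
X_L = ωL = 920 Ω
X_C = 1/(ωC) = 20.2 Ω
Net reactance X = X_L − X_C = 900 Ω
Z = 83.0 + j900 Ω
|Z| = √(83.0² + 900²) = 904 Ω
∠Z = arctan(900/83.0) = 84.7°

84.7°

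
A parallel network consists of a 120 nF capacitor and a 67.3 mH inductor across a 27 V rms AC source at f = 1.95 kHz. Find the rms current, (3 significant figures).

ω = 2πf = 12250 rad/s
X_L = ωL = 825 Ω
X_C = 1/(ωC) = 680 Ω
Parallel: admittances add. Y = 1/(jωL) + jωC
Y = (0 + j0.000258) S
|Y| = 0.000258 S → |Z| = 1/|Y| = 3880 Ω, ∠Z = −∠Y = -90.0°
I = V/|Z| = 27/3880 = 6.95 mA

6.95 mA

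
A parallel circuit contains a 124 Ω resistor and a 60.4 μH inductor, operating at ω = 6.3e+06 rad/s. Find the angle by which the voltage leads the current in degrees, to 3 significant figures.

18.0°

X_L = ωL = 381 Ω
Parallel: admittances add. Y = 1/R + 1/(jωL)
Y = (0.00806 − j0.00263) S
|Y| = 0.00848 S → |Z| = 1/|Y| = 118 Ω, ∠Z = −∠Y = 18.0°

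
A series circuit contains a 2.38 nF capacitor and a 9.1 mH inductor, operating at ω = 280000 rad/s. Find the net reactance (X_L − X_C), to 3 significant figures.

X_L = ωL = 2550 Ω
X_C = 1/(ωC) = 1500 Ω
X = 2550 − 1500 = 1050 Ω

1050 Ω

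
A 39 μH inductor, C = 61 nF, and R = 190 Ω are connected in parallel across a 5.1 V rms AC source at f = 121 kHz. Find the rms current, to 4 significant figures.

ω = 2πf = 760300 rad/s
X_L = ωL = 29.65 Ω
X_C = 1/(ωC) = 21.56 Ω
Parallel: admittances add. Y = 1/R + 1/(jωL) + jωC
Y = (0.005263 + j0.01265) S
|Y| = 0.01370 S → |Z| = 1/|Y| = 72.99 Ω, ∠Z = −∠Y = -67.41°
I = V/|Z| = 5.1/72.99 = 69.88 mA

69.88 mA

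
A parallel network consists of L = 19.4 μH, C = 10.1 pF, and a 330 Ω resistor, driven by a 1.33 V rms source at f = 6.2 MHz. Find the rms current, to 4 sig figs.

ω = 2πf = 3.896e+07 rad/s
X_L = ωL = 755.7 Ω
X_C = 1/(ωC) = 2542 Ω
Parallel: admittances add. Y = 1/R + 1/(jωL) + jωC
Y = (0.003030 − j0.0009298) S
|Y| = 0.003170 S → |Z| = 1/|Y| = 315.5 Ω, ∠Z = −∠Y = 17.06°
I = V/|Z| = 1.33/315.5 = 4.216 mA

4.216 mA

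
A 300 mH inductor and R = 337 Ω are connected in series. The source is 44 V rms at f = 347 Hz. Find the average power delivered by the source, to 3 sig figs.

ω = 2πf = 2180 rad/s
X_L = ωL = 654 Ω
Z = 337 + j654 Ω
|Z| = √(337² + 654²) = 736 Ω
∠Z = arctan(654/337) = 62.7°
I = V/|Z| = 59.8 mA
P = VI cos φ = 44 × 0.0598 × cos(62.7°) = 1.21 W

1.21 W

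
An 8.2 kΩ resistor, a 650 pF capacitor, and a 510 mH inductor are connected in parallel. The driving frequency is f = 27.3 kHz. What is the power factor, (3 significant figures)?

ω = 2πf = 171500 rad/s
X_L = ωL = 87500 Ω
X_C = 1/(ωC) = 8970 Ω
Parallel: admittances add. Y = 1/R + 1/(jωL) + jωC
Y = (0.000122 + j0.000100) S
|Y| = 0.000158 S → |Z| = 1/|Y| = 6340 Ω, ∠Z = −∠Y = -39.4°
cos φ = cos(-39.4°) = 0.773

0.773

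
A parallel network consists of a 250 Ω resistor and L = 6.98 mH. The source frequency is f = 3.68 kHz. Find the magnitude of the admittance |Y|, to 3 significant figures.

7.38 mS

ω = 2πf = 23120 rad/s
X_L = ωL = 161 Ω
Parallel: admittances add. Y = 1/R + 1/(jωL)
Y = (0.00400 − j0.00620) S
|Y| = 0.00738 S → |Z| = 1/|Y| = 136 Ω, ∠Z = −∠Y = 57.2°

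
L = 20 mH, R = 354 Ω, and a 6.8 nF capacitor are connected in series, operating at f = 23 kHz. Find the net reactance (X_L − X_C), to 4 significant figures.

1873 Ω

ω = 2πf = 144500 rad/s
X_L = ωL = 2890 Ω
X_C = 1/(ωC) = 1018 Ω
X = 2890 − 1018 = 1873 Ω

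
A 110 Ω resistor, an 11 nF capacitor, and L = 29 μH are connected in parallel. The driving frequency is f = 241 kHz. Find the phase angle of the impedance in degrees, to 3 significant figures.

33.9°

ω = 2πf = 1.514e+06 rad/s
X_L = ωL = 43.9 Ω
X_C = 1/(ωC) = 60.0 Ω
Parallel: admittances add. Y = 1/R + 1/(jωL) + jωC
Y = (0.00909 − j0.00612) S
|Y| = 0.0110 S → |Z| = 1/|Y| = 91.3 Ω, ∠Z = −∠Y = 33.9°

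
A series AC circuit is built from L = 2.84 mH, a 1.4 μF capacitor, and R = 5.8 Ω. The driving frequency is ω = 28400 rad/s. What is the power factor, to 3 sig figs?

X_L = ωL = 80.7 Ω
X_C = 1/(ωC) = 25.2 Ω
Net reactance X = X_L − X_C = 55.5 Ω
Z = 5.80 + j55.5 Ω
|Z| = √(5.80² + 55.5²) = 55.8 Ω
∠Z = arctan(55.5/5.80) = 84.0°
cos φ = cos(84.0°) = 0.104

0.104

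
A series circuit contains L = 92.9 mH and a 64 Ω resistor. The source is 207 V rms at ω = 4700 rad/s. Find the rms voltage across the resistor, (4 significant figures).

X_L = ωL = 436.6 Ω
Z = 64.00 + j436.6 Ω
|Z| = √(64.00² + 436.6²) = 441.3 Ω
I = V/|Z| = 469.1 mA
V_R = I·|Z_R| = 0.4691 × 64.00 = 30.02 V

30.02 V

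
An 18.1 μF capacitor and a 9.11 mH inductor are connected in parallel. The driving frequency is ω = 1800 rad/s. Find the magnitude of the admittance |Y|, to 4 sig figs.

X_L = ωL = 16.40 Ω
X_C = 1/(ωC) = 30.69 Ω
Parallel: admittances add. Y = 1/(jωL) + jωC
Y = (0 − j0.02840) S
|Y| = 0.02840 S → |Z| = 1/|Y| = 35.21 Ω, ∠Z = −∠Y = 90.00°

28.40 mS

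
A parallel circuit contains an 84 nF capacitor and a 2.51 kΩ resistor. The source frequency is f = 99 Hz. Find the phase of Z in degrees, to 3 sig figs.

-7.47°

ω = 2πf = 622.0 rad/s
X_C = 1/(ωC) = 19100 Ω
Parallel: admittances add. Y = 1/R + jωC
Y = (0.000398 + j5.23e-05) S
|Y| = 0.000402 S → |Z| = 1/|Y| = 2490 Ω, ∠Z = −∠Y = -7.47°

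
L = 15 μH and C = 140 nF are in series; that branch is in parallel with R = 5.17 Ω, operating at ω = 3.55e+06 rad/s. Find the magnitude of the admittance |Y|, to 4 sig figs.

194.4 mS

X_L = ωL = 53.25 Ω
X_C = 1/(ωC) = 2.012 Ω
Branch 1: Z₁ = R = 5.170 Ω
Branch 2 (series LC): Z₂ = j(X_L − X_C) = j51.24 Ω
Parallel: Z = Z₁Z₂/(Z₁+Z₂), |Z| = 5.144 Ω, ∠Z = 5.762°
|Y| = 1/|Z| = 194.4 mS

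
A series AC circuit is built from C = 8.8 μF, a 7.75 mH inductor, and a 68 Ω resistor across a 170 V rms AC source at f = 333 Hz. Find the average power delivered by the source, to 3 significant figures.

323 W

ω = 2πf = 2092 rad/s
X_L = ωL = 16.2 Ω
X_C = 1/(ωC) = 54.3 Ω
Net reactance X = X_L − X_C = -38.1 Ω
Z = 68.0 − j38.1 Ω
|Z| = √(68.0² + 38.1²) = 77.9 Ω
∠Z = arctan(-38.1/68.0) = -29.3°
I = V/|Z| = 2.18 A
P = VI cos φ = 170 × 2.18 × cos(-29.3°) = 323 W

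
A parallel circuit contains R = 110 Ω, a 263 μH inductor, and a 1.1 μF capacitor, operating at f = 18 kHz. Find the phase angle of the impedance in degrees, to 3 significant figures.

ω = 2πf = 113100 rad/s
X_L = ωL = 29.7 Ω
X_C = 1/(ωC) = 8.04 Ω
Parallel: admittances add. Y = 1/R + 1/(jωL) + jωC
Y = (0.00909 + j0.0908) S
|Y| = 0.0912 S → |Z| = 1/|Y| = 11.0 Ω, ∠Z = −∠Y = -84.3°

-84.3°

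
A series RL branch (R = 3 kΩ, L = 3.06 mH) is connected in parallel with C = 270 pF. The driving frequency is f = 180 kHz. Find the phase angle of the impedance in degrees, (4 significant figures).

-44.47°

ω = 2πf = 1.131e+06 rad/s
X_L = ωL = 3461 Ω
X_C = 1/(ωC) = 3275 Ω
Branch 1 (R+jX_L): Z₁ = 3000 + j3461 Ω, |Z₁| = 4580 Ω
Branch 2 (−jX_C): Z₂ = −j3275 Ω
Parallel: Z = Z₁Z₂/(Z₁+Z₂), |Z| = 4990 Ω, ∠Z = -44.47°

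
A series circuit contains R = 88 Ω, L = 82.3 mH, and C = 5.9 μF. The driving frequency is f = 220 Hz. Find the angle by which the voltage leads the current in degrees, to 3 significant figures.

-5.74°

ω = 2πf = 1382 rad/s
X_L = ωL = 114 Ω
X_C = 1/(ωC) = 123 Ω
Net reactance X = X_L − X_C = -8.85 Ω
Z = 88.0 − j8.85 Ω
|Z| = √(88.0² + 8.85²) = 88.4 Ω
∠Z = arctan(-8.85/88.0) = -5.74°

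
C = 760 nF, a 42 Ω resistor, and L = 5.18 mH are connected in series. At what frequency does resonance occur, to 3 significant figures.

ω₀ = 1/√(LC) = 1/√(0.00518 × 7.6e-07) = 15940 rad/s
f₀ = ω₀/(2π) = 2.54 kHz

2.54 kHz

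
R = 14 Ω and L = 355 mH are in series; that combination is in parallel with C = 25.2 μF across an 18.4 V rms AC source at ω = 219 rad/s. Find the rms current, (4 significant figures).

134.2 mA

X_L = ωL = 77.74 Ω
X_C = 1/(ωC) = 181.2 Ω
Branch 1 (R+jX_L): Z₁ = 14.00 + j77.74 Ω, |Z₁| = 79.00 Ω
Branch 2 (−jX_C): Z₂ = −j181.2 Ω
Parallel: Z = Z₁Z₂/(Z₁+Z₂), |Z| = 137.1 Ω, ∠Z = 72.09°
I = V/|Z| = 18.4/137.1 = 134.2 mA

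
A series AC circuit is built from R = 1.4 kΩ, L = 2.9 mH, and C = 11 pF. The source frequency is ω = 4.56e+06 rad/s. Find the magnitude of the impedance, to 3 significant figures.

X_L = ωL = 13200 Ω
X_C = 1/(ωC) = 19900 Ω
Net reactance X = X_L − X_C = -6710 Ω
Z = 1400 − j6710 Ω
|Z| = √(1400² + 6710²) = 6860 Ω

6860 Ω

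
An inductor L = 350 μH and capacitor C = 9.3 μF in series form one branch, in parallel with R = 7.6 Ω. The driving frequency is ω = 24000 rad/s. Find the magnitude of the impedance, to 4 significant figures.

X_L = ωL = 8.400 Ω
X_C = 1/(ωC) = 4.480 Ω
Branch 1: Z₁ = R = 7.600 Ω
Branch 2 (series LC): Z₂ = j(X_L − X_C) = j3.920 Ω
Parallel: Z = Z₁Z₂/(Z₁+Z₂), |Z| = 3.484 Ω, ∠Z = 62.72°

3.484 Ω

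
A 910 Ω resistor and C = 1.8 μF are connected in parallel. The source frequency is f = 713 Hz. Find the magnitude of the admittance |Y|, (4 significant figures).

8.138 mS

ω = 2πf = 4480 rad/s
X_C = 1/(ωC) = 124.0 Ω
Parallel: admittances add. Y = 1/R + jωC
Y = (0.001099 + j0.008064) S
|Y| = 0.008138 S → |Z| = 1/|Y| = 122.9 Ω, ∠Z = −∠Y = -82.24°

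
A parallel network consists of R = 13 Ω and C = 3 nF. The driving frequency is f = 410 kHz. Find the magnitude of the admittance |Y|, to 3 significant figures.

77.3 mS

ω = 2πf = 2.576e+06 rad/s
X_C = 1/(ωC) = 129 Ω
Parallel: admittances add. Y = 1/R + jωC
Y = (0.0769 + j0.00773) S
|Y| = 0.0773 S → |Z| = 1/|Y| = 12.9 Ω, ∠Z = −∠Y = -5.74°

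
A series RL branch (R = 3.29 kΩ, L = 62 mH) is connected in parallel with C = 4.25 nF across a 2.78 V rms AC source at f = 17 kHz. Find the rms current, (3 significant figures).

940 μA

ω = 2πf = 106800 rad/s
X_L = ωL = 6620 Ω
X_C = 1/(ωC) = 2200 Ω
Branch 1 (R+jX_L): Z₁ = 3290 + j6620 Ω, |Z₁| = 7390 Ω
Branch 2 (−jX_C): Z₂ = −j2200 Ω
Parallel: Z = Z₁Z₂/(Z₁+Z₂), |Z| = 2960 Ω, ∠Z = -79.8°
I = V/|Z| = 2.78/2960 = 940 μA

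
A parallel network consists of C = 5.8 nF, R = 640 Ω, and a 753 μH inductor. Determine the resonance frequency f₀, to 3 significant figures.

ω₀ = 1/√(LC) = 1/√(0.000753 × 5.8e-09) = 478500 rad/s
f₀ = ω₀/(2π) = 76.2 kHz

76.2 kHz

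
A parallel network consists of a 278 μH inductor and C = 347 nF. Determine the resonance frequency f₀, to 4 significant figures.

ω₀ = 1/√(LC) = 1/√(0.000278 × 3.47e-07) = 101800 rad/s
f₀ = ω₀/(2π) = 16.20 kHz

16.20 kHz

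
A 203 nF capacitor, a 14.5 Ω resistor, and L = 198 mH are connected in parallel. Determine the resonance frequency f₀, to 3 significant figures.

ω₀ = 1/√(LC) = 1/√(0.198 × 2.03e-07) = 4988 rad/s
f₀ = ω₀/(2π) = 794 Hz

794 Hz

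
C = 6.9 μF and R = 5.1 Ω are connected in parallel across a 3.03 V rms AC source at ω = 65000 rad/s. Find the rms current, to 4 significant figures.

X_C = 1/(ωC) = 2.230 Ω
Parallel: admittances add. Y = 1/R + jωC
Y = (0.1961 + j0.4485) S
|Y| = 0.4895 S → |Z| = 1/|Y| = 2.043 Ω, ∠Z = −∠Y = -66.39°
I = V/|Z| = 3.03/2.043 = 1.483 A

1.483 A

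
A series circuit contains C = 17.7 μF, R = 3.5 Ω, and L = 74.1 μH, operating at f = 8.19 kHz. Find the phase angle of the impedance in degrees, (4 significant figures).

ω = 2πf = 51460 rad/s
X_L = ωL = 3.813 Ω
X_C = 1/(ωC) = 1.098 Ω
Net reactance X = X_L − X_C = 2.715 Ω
Z = 3.500 + j2.715 Ω
|Z| = √(3.500² + 2.715²) = 4.430 Ω
∠Z = arctan(2.715/3.500) = 37.80°

37.80°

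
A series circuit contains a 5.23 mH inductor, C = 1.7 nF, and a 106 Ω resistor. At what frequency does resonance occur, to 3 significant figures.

53.4 kHz

ω₀ = 1/√(LC) = 1/√(0.00523 × 1.7e-09) = 335400 rad/s
f₀ = ω₀/(2π) = 53.4 kHz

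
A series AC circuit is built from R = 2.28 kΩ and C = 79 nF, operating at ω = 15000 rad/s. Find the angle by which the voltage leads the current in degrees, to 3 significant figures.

-20.3°

X_C = 1/(ωC) = 844 Ω
Z = 2280 − j844 Ω
|Z| = √(2280² + 844²) = 2430 Ω
∠Z = arctan(-844/2280) = -20.3°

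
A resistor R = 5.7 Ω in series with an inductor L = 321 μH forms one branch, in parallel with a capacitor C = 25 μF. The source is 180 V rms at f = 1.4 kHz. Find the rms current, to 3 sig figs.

ω = 2πf = 8796 rad/s
X_L = ωL = 2.82 Ω
X_C = 1/(ωC) = 4.55 Ω
Branch 1 (R+jX_L): Z₁ = 5.70 + j2.82 Ω, |Z₁| = 6.36 Ω
Branch 2 (−jX_C): Z₂ = −j4.55 Ω
Parallel: Z = Z₁Z₂/(Z₁+Z₂), |Z| = 4.86 Ω, ∠Z = -46.8°
I = V/|Z| = 180/4.86 = 37.1 A

37.1 A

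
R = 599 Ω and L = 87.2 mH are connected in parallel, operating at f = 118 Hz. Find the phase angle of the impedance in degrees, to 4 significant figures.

83.84°

ω = 2πf = 741.4 rad/s
X_L = ωL = 64.65 Ω
Parallel: admittances add. Y = 1/R + 1/(jωL)
Y = (0.001669 − j0.01547) S
|Y| = 0.01556 S → |Z| = 1/|Y| = 64.28 Ω, ∠Z = −∠Y = 83.84°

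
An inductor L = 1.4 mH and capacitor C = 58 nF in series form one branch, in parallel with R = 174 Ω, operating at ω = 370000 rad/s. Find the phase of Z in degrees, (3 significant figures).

X_L = ωL = 518 Ω
X_C = 1/(ωC) = 46.6 Ω
Branch 1: Z₁ = R = 174 Ω
Branch 2 (series LC): Z₂ = j(X_L − X_C) = j471 Ω
Parallel: Z = Z₁Z₂/(Z₁+Z₂), |Z| = 163 Ω, ∠Z = 20.3°

20.3°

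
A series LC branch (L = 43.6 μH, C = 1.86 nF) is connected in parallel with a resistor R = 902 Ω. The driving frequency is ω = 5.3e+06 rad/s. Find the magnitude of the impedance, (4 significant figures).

X_L = ωL = 231.1 Ω
X_C = 1/(ωC) = 101.4 Ω
Branch 1: Z₁ = R = 902.0 Ω
Branch 2 (series LC): Z₂ = j(X_L − X_C) = j129.6 Ω
Parallel: Z = Z₁Z₂/(Z₁+Z₂), |Z| = 128.3 Ω, ∠Z = 81.82°

128.3 Ω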